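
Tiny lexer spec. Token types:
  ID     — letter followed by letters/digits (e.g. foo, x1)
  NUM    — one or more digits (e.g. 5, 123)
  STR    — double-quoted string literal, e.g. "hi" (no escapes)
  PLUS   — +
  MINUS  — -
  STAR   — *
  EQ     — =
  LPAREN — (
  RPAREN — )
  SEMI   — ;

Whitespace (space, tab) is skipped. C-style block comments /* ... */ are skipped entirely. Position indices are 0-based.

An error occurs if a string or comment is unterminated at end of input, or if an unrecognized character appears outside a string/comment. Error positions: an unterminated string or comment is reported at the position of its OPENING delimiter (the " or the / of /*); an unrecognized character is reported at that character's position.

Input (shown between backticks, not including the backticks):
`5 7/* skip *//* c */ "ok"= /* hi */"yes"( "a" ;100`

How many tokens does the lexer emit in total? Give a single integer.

pos=0: emit NUM '5' (now at pos=1)
pos=2: emit NUM '7' (now at pos=3)
pos=3: enter COMMENT mode (saw '/*')
exit COMMENT mode (now at pos=13)
pos=13: enter COMMENT mode (saw '/*')
exit COMMENT mode (now at pos=20)
pos=21: enter STRING mode
pos=21: emit STR "ok" (now at pos=25)
pos=25: emit EQ '='
pos=27: enter COMMENT mode (saw '/*')
exit COMMENT mode (now at pos=35)
pos=35: enter STRING mode
pos=35: emit STR "yes" (now at pos=40)
pos=40: emit LPAREN '('
pos=42: enter STRING mode
pos=42: emit STR "a" (now at pos=45)
pos=46: emit SEMI ';'
pos=47: emit NUM '100' (now at pos=50)
DONE. 9 tokens: [NUM, NUM, STR, EQ, STR, LPAREN, STR, SEMI, NUM]

Answer: 9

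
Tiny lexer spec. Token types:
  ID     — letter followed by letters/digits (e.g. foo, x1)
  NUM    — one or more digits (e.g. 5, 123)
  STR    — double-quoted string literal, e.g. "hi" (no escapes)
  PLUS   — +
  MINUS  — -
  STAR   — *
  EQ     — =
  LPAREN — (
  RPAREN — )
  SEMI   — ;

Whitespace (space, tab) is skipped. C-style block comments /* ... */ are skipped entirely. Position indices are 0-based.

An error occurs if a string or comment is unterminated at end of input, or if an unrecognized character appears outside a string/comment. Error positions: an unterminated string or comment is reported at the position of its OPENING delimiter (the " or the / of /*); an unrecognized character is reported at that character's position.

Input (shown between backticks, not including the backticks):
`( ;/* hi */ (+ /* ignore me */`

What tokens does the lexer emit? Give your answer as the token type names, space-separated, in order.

pos=0: emit LPAREN '('
pos=2: emit SEMI ';'
pos=3: enter COMMENT mode (saw '/*')
exit COMMENT mode (now at pos=11)
pos=12: emit LPAREN '('
pos=13: emit PLUS '+'
pos=15: enter COMMENT mode (saw '/*')
exit COMMENT mode (now at pos=30)
DONE. 4 tokens: [LPAREN, SEMI, LPAREN, PLUS]

Answer: LPAREN SEMI LPAREN PLUS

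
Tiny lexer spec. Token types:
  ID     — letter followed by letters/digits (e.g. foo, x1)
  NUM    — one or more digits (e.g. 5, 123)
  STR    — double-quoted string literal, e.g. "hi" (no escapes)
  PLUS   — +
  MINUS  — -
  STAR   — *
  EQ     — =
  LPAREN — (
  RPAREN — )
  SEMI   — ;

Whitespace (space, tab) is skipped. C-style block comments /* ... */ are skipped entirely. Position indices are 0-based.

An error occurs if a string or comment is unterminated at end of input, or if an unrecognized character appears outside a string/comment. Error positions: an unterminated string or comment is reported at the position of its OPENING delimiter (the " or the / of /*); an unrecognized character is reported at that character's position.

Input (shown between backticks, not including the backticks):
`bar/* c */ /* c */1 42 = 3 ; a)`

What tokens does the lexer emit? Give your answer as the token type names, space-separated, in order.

pos=0: emit ID 'bar' (now at pos=3)
pos=3: enter COMMENT mode (saw '/*')
exit COMMENT mode (now at pos=10)
pos=11: enter COMMENT mode (saw '/*')
exit COMMENT mode (now at pos=18)
pos=18: emit NUM '1' (now at pos=19)
pos=20: emit NUM '42' (now at pos=22)
pos=23: emit EQ '='
pos=25: emit NUM '3' (now at pos=26)
pos=27: emit SEMI ';'
pos=29: emit ID 'a' (now at pos=30)
pos=30: emit RPAREN ')'
DONE. 8 tokens: [ID, NUM, NUM, EQ, NUM, SEMI, ID, RPAREN]

Answer: ID NUM NUM EQ NUM SEMI ID RPAREN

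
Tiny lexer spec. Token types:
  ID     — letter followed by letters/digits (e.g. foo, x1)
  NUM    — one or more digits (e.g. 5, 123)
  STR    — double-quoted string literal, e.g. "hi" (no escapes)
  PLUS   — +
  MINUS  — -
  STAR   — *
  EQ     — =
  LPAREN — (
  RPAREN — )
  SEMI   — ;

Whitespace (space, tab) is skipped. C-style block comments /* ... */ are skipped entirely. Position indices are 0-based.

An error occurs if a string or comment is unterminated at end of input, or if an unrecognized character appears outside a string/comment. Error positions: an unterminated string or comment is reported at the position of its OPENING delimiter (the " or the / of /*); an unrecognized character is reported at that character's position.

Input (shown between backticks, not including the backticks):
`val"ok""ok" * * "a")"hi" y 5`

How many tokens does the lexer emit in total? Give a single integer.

pos=0: emit ID 'val' (now at pos=3)
pos=3: enter STRING mode
pos=3: emit STR "ok" (now at pos=7)
pos=7: enter STRING mode
pos=7: emit STR "ok" (now at pos=11)
pos=12: emit STAR '*'
pos=14: emit STAR '*'
pos=16: enter STRING mode
pos=16: emit STR "a" (now at pos=19)
pos=19: emit RPAREN ')'
pos=20: enter STRING mode
pos=20: emit STR "hi" (now at pos=24)
pos=25: emit ID 'y' (now at pos=26)
pos=27: emit NUM '5' (now at pos=28)
DONE. 10 tokens: [ID, STR, STR, STAR, STAR, STR, RPAREN, STR, ID, NUM]

Answer: 10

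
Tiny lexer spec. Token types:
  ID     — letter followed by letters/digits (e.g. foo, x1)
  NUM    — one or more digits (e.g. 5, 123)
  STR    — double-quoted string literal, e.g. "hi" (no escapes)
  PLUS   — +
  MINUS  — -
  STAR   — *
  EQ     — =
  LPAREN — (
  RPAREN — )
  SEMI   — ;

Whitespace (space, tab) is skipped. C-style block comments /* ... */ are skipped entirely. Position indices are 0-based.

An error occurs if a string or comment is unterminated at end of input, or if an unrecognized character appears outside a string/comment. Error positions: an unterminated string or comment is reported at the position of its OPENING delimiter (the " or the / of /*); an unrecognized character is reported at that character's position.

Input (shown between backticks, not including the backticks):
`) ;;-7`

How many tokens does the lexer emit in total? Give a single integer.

pos=0: emit RPAREN ')'
pos=2: emit SEMI ';'
pos=3: emit SEMI ';'
pos=4: emit MINUS '-'
pos=5: emit NUM '7' (now at pos=6)
DONE. 5 tokens: [RPAREN, SEMI, SEMI, MINUS, NUM]

Answer: 5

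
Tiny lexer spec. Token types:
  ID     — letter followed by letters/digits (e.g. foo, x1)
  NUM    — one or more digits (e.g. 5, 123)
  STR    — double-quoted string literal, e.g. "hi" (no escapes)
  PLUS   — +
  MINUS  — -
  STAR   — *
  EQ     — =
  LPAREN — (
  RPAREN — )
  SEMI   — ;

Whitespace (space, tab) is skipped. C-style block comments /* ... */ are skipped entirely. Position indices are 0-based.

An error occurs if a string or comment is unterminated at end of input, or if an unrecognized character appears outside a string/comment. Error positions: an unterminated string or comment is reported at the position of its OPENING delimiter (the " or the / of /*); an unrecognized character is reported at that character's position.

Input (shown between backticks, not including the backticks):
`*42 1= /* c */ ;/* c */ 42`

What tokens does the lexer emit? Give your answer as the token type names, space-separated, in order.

Answer: STAR NUM NUM EQ SEMI NUM

Derivation:
pos=0: emit STAR '*'
pos=1: emit NUM '42' (now at pos=3)
pos=4: emit NUM '1' (now at pos=5)
pos=5: emit EQ '='
pos=7: enter COMMENT mode (saw '/*')
exit COMMENT mode (now at pos=14)
pos=15: emit SEMI ';'
pos=16: enter COMMENT mode (saw '/*')
exit COMMENT mode (now at pos=23)
pos=24: emit NUM '42' (now at pos=26)
DONE. 6 tokens: [STAR, NUM, NUM, EQ, SEMI, NUM]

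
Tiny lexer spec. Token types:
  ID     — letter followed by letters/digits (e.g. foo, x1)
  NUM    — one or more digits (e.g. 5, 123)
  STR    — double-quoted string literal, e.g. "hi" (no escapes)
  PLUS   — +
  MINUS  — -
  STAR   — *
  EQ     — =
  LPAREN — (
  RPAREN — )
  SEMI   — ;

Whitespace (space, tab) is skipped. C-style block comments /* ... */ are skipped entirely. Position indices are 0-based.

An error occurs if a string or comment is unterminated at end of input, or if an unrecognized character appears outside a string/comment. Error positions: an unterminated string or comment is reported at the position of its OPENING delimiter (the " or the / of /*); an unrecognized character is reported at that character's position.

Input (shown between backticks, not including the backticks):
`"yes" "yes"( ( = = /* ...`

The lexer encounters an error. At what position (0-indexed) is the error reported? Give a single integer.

Answer: 19

Derivation:
pos=0: enter STRING mode
pos=0: emit STR "yes" (now at pos=5)
pos=6: enter STRING mode
pos=6: emit STR "yes" (now at pos=11)
pos=11: emit LPAREN '('
pos=13: emit LPAREN '('
pos=15: emit EQ '='
pos=17: emit EQ '='
pos=19: enter COMMENT mode (saw '/*')
pos=19: ERROR — unterminated comment (reached EOF)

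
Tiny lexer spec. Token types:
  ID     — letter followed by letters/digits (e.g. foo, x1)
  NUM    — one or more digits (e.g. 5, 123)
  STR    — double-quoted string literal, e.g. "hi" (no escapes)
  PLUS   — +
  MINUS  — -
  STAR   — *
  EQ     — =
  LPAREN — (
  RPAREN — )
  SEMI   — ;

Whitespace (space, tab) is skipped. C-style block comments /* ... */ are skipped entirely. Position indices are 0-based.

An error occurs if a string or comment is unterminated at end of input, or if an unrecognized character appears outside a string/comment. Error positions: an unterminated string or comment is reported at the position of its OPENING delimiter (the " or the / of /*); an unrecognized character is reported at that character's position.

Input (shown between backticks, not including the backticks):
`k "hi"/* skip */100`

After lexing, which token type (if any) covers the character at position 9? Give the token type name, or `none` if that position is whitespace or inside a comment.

Answer: none

Derivation:
pos=0: emit ID 'k' (now at pos=1)
pos=2: enter STRING mode
pos=2: emit STR "hi" (now at pos=6)
pos=6: enter COMMENT mode (saw '/*')
exit COMMENT mode (now at pos=16)
pos=16: emit NUM '100' (now at pos=19)
DONE. 3 tokens: [ID, STR, NUM]
Position 9: char is 's' -> none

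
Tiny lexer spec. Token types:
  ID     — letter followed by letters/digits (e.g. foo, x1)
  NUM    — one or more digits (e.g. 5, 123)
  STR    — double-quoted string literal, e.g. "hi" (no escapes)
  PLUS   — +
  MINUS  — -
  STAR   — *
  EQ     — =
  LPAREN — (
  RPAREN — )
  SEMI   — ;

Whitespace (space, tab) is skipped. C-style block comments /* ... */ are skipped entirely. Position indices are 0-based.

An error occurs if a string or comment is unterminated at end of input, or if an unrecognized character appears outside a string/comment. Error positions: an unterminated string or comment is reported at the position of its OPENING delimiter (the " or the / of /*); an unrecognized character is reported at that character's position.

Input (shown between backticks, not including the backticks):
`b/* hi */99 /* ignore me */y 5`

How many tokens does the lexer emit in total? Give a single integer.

pos=0: emit ID 'b' (now at pos=1)
pos=1: enter COMMENT mode (saw '/*')
exit COMMENT mode (now at pos=9)
pos=9: emit NUM '99' (now at pos=11)
pos=12: enter COMMENT mode (saw '/*')
exit COMMENT mode (now at pos=27)
pos=27: emit ID 'y' (now at pos=28)
pos=29: emit NUM '5' (now at pos=30)
DONE. 4 tokens: [ID, NUM, ID, NUM]

Answer: 4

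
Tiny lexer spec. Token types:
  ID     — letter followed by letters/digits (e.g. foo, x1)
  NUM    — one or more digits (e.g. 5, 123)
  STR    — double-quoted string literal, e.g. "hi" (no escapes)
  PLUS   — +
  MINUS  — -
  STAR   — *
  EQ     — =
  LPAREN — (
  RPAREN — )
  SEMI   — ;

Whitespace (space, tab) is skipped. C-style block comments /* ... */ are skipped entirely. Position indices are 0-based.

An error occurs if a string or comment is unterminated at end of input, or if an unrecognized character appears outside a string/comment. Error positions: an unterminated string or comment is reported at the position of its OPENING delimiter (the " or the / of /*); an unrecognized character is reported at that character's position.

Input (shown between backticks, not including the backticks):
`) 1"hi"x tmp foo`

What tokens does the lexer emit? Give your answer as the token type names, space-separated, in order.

Answer: RPAREN NUM STR ID ID ID

Derivation:
pos=0: emit RPAREN ')'
pos=2: emit NUM '1' (now at pos=3)
pos=3: enter STRING mode
pos=3: emit STR "hi" (now at pos=7)
pos=7: emit ID 'x' (now at pos=8)
pos=9: emit ID 'tmp' (now at pos=12)
pos=13: emit ID 'foo' (now at pos=16)
DONE. 6 tokens: [RPAREN, NUM, STR, ID, ID, ID]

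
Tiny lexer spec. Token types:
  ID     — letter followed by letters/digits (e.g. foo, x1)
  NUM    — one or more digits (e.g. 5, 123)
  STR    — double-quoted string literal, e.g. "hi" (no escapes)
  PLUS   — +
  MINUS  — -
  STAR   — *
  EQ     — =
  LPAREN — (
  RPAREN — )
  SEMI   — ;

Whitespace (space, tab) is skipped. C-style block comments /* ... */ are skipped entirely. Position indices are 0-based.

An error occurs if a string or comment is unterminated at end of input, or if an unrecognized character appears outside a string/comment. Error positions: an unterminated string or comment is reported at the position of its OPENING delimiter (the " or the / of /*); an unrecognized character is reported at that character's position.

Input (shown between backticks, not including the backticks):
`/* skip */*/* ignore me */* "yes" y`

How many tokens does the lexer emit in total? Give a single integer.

Answer: 4

Derivation:
pos=0: enter COMMENT mode (saw '/*')
exit COMMENT mode (now at pos=10)
pos=10: emit STAR '*'
pos=11: enter COMMENT mode (saw '/*')
exit COMMENT mode (now at pos=26)
pos=26: emit STAR '*'
pos=28: enter STRING mode
pos=28: emit STR "yes" (now at pos=33)
pos=34: emit ID 'y' (now at pos=35)
DONE. 4 tokens: [STAR, STAR, STR, ID]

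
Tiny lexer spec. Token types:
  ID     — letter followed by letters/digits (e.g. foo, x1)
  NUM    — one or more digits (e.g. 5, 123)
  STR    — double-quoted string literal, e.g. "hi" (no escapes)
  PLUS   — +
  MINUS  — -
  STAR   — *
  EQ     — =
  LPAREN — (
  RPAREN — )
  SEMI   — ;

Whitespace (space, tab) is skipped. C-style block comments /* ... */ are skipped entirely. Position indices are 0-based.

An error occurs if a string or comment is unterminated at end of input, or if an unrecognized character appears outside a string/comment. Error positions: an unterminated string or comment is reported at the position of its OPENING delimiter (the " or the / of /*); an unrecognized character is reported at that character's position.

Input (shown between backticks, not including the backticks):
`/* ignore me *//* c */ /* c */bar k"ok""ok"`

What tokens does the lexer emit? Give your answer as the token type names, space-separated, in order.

pos=0: enter COMMENT mode (saw '/*')
exit COMMENT mode (now at pos=15)
pos=15: enter COMMENT mode (saw '/*')
exit COMMENT mode (now at pos=22)
pos=23: enter COMMENT mode (saw '/*')
exit COMMENT mode (now at pos=30)
pos=30: emit ID 'bar' (now at pos=33)
pos=34: emit ID 'k' (now at pos=35)
pos=35: enter STRING mode
pos=35: emit STR "ok" (now at pos=39)
pos=39: enter STRING mode
pos=39: emit STR "ok" (now at pos=43)
DONE. 4 tokens: [ID, ID, STR, STR]

Answer: ID ID STR STR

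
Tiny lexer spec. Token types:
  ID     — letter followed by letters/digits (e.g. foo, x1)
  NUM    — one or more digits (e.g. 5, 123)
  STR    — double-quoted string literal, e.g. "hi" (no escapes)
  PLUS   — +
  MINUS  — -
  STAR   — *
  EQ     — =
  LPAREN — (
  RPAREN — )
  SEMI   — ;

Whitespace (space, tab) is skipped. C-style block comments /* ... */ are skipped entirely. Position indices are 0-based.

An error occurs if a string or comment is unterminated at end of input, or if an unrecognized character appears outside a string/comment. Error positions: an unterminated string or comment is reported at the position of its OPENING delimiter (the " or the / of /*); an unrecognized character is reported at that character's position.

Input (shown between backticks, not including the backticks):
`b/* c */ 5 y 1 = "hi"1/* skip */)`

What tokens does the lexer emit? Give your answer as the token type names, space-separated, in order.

Answer: ID NUM ID NUM EQ STR NUM RPAREN

Derivation:
pos=0: emit ID 'b' (now at pos=1)
pos=1: enter COMMENT mode (saw '/*')
exit COMMENT mode (now at pos=8)
pos=9: emit NUM '5' (now at pos=10)
pos=11: emit ID 'y' (now at pos=12)
pos=13: emit NUM '1' (now at pos=14)
pos=15: emit EQ '='
pos=17: enter STRING mode
pos=17: emit STR "hi" (now at pos=21)
pos=21: emit NUM '1' (now at pos=22)
pos=22: enter COMMENT mode (saw '/*')
exit COMMENT mode (now at pos=32)
pos=32: emit RPAREN ')'
DONE. 8 tokens: [ID, NUM, ID, NUM, EQ, STR, NUM, RPAREN]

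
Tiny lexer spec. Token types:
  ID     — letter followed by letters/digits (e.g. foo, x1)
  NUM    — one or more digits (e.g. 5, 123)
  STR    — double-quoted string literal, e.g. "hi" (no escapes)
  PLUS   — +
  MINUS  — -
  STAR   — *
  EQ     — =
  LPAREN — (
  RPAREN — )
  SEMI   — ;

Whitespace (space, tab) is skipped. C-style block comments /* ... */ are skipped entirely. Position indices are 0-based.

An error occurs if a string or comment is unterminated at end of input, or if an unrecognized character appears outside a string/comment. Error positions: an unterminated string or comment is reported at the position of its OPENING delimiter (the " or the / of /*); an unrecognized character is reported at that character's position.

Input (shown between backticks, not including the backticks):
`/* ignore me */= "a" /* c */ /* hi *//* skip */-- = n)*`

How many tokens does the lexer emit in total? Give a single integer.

pos=0: enter COMMENT mode (saw '/*')
exit COMMENT mode (now at pos=15)
pos=15: emit EQ '='
pos=17: enter STRING mode
pos=17: emit STR "a" (now at pos=20)
pos=21: enter COMMENT mode (saw '/*')
exit COMMENT mode (now at pos=28)
pos=29: enter COMMENT mode (saw '/*')
exit COMMENT mode (now at pos=37)
pos=37: enter COMMENT mode (saw '/*')
exit COMMENT mode (now at pos=47)
pos=47: emit MINUS '-'
pos=48: emit MINUS '-'
pos=50: emit EQ '='
pos=52: emit ID 'n' (now at pos=53)
pos=53: emit RPAREN ')'
pos=54: emit STAR '*'
DONE. 8 tokens: [EQ, STR, MINUS, MINUS, EQ, ID, RPAREN, STAR]

Answer: 8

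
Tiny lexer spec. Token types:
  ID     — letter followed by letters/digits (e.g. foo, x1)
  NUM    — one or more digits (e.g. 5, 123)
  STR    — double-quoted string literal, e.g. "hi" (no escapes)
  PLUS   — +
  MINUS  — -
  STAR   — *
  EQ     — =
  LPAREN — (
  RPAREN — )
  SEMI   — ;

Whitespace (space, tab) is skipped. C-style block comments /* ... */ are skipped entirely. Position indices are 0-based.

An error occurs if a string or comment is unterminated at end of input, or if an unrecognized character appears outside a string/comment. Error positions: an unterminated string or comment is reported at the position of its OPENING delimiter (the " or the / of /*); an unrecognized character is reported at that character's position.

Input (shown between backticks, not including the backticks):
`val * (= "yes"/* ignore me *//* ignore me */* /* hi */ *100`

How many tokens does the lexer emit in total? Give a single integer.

Answer: 8

Derivation:
pos=0: emit ID 'val' (now at pos=3)
pos=4: emit STAR '*'
pos=6: emit LPAREN '('
pos=7: emit EQ '='
pos=9: enter STRING mode
pos=9: emit STR "yes" (now at pos=14)
pos=14: enter COMMENT mode (saw '/*')
exit COMMENT mode (now at pos=29)
pos=29: enter COMMENT mode (saw '/*')
exit COMMENT mode (now at pos=44)
pos=44: emit STAR '*'
pos=46: enter COMMENT mode (saw '/*')
exit COMMENT mode (now at pos=54)
pos=55: emit STAR '*'
pos=56: emit NUM '100' (now at pos=59)
DONE. 8 tokens: [ID, STAR, LPAREN, EQ, STR, STAR, STAR, NUM]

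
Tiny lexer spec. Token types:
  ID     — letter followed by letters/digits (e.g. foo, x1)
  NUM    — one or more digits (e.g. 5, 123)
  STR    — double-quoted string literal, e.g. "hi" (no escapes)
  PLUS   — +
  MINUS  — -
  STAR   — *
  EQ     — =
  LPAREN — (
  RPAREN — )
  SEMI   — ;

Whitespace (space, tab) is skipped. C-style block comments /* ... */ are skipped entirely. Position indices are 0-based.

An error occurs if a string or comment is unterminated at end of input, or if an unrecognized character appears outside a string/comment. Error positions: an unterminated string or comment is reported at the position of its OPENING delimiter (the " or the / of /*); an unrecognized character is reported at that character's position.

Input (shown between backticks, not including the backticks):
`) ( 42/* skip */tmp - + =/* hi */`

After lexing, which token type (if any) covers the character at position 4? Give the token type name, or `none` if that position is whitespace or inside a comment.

pos=0: emit RPAREN ')'
pos=2: emit LPAREN '('
pos=4: emit NUM '42' (now at pos=6)
pos=6: enter COMMENT mode (saw '/*')
exit COMMENT mode (now at pos=16)
pos=16: emit ID 'tmp' (now at pos=19)
pos=20: emit MINUS '-'
pos=22: emit PLUS '+'
pos=24: emit EQ '='
pos=25: enter COMMENT mode (saw '/*')
exit COMMENT mode (now at pos=33)
DONE. 7 tokens: [RPAREN, LPAREN, NUM, ID, MINUS, PLUS, EQ]
Position 4: char is '4' -> NUM

Answer: NUM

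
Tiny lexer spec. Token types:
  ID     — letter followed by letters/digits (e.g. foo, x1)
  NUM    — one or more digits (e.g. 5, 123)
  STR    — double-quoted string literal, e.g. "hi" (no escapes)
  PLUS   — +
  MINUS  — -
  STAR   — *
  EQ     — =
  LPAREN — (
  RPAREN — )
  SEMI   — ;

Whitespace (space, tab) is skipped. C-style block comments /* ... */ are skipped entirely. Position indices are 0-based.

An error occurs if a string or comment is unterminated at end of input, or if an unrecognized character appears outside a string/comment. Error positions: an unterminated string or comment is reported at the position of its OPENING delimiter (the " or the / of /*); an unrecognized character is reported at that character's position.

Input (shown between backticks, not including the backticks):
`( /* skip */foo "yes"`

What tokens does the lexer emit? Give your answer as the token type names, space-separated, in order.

pos=0: emit LPAREN '('
pos=2: enter COMMENT mode (saw '/*')
exit COMMENT mode (now at pos=12)
pos=12: emit ID 'foo' (now at pos=15)
pos=16: enter STRING mode
pos=16: emit STR "yes" (now at pos=21)
DONE. 3 tokens: [LPAREN, ID, STR]

Answer: LPAREN ID STR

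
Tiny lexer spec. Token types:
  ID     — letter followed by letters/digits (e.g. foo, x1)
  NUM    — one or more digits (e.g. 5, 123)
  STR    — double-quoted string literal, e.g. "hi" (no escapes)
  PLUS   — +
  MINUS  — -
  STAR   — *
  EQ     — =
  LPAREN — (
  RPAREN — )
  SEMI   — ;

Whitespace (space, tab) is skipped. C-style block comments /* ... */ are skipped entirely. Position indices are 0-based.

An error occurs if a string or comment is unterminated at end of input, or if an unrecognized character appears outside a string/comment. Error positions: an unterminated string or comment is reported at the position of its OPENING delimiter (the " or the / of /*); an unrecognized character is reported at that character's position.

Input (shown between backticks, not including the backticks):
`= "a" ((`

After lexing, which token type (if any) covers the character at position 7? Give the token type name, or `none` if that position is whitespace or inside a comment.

pos=0: emit EQ '='
pos=2: enter STRING mode
pos=2: emit STR "a" (now at pos=5)
pos=6: emit LPAREN '('
pos=7: emit LPAREN '('
DONE. 4 tokens: [EQ, STR, LPAREN, LPAREN]
Position 7: char is '(' -> LPAREN

Answer: LPAREN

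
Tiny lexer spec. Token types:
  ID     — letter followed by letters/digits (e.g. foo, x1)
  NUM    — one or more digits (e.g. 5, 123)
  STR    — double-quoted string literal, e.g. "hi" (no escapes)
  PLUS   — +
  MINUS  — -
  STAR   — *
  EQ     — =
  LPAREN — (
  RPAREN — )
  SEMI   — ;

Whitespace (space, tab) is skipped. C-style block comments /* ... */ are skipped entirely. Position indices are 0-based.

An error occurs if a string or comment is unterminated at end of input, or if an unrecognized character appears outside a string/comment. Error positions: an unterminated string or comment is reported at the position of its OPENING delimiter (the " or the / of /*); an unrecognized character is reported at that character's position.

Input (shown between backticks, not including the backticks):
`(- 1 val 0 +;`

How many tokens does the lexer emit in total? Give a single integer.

pos=0: emit LPAREN '('
pos=1: emit MINUS '-'
pos=3: emit NUM '1' (now at pos=4)
pos=5: emit ID 'val' (now at pos=8)
pos=9: emit NUM '0' (now at pos=10)
pos=11: emit PLUS '+'
pos=12: emit SEMI ';'
DONE. 7 tokens: [LPAREN, MINUS, NUM, ID, NUM, PLUS, SEMI]

Answer: 7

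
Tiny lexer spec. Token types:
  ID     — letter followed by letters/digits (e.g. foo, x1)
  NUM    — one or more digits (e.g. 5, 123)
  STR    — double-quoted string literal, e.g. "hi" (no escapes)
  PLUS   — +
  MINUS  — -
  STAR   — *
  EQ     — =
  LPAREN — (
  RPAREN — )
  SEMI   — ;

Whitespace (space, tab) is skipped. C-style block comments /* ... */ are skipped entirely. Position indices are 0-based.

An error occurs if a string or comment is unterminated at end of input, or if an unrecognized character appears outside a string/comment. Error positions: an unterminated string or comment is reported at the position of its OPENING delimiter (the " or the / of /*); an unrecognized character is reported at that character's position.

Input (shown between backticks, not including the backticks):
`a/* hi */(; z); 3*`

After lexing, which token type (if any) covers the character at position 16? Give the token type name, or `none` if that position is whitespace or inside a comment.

Answer: NUM

Derivation:
pos=0: emit ID 'a' (now at pos=1)
pos=1: enter COMMENT mode (saw '/*')
exit COMMENT mode (now at pos=9)
pos=9: emit LPAREN '('
pos=10: emit SEMI ';'
pos=12: emit ID 'z' (now at pos=13)
pos=13: emit RPAREN ')'
pos=14: emit SEMI ';'
pos=16: emit NUM '3' (now at pos=17)
pos=17: emit STAR '*'
DONE. 8 tokens: [ID, LPAREN, SEMI, ID, RPAREN, SEMI, NUM, STAR]
Position 16: char is '3' -> NUM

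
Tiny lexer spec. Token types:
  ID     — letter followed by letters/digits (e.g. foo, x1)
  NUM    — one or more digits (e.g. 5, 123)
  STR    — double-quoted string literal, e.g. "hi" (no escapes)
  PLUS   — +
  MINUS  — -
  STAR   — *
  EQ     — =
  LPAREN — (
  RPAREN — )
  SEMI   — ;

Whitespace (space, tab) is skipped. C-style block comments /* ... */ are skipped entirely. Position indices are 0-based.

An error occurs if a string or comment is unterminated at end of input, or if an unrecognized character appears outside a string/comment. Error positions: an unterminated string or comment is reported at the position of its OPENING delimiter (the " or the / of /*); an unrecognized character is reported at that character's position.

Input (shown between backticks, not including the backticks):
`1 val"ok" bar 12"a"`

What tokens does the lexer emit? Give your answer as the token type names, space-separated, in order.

Answer: NUM ID STR ID NUM STR

Derivation:
pos=0: emit NUM '1' (now at pos=1)
pos=2: emit ID 'val' (now at pos=5)
pos=5: enter STRING mode
pos=5: emit STR "ok" (now at pos=9)
pos=10: emit ID 'bar' (now at pos=13)
pos=14: emit NUM '12' (now at pos=16)
pos=16: enter STRING mode
pos=16: emit STR "a" (now at pos=19)
DONE. 6 tokens: [NUM, ID, STR, ID, NUM, STR]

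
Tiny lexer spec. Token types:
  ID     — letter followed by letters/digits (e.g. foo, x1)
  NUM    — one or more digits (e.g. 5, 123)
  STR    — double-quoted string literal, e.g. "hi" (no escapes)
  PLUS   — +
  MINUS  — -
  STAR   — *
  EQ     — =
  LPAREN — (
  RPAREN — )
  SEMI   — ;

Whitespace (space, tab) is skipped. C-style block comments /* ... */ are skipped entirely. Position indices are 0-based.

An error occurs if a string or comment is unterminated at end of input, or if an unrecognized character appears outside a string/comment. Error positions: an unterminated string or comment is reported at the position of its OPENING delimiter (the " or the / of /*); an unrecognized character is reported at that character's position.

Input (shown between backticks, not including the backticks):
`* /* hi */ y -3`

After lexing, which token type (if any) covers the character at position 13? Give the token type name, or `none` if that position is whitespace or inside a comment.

pos=0: emit STAR '*'
pos=2: enter COMMENT mode (saw '/*')
exit COMMENT mode (now at pos=10)
pos=11: emit ID 'y' (now at pos=12)
pos=13: emit MINUS '-'
pos=14: emit NUM '3' (now at pos=15)
DONE. 4 tokens: [STAR, ID, MINUS, NUM]
Position 13: char is '-' -> MINUS

Answer: MINUS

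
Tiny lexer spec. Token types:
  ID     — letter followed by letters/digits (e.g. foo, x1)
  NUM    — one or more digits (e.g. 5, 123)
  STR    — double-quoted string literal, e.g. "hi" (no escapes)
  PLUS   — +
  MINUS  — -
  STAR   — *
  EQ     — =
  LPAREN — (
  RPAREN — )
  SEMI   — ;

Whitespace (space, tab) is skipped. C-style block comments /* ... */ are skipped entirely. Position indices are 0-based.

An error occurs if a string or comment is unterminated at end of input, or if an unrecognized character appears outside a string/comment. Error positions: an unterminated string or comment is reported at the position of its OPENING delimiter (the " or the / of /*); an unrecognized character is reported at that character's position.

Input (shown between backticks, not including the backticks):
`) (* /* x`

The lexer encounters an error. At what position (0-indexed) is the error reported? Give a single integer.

pos=0: emit RPAREN ')'
pos=2: emit LPAREN '('
pos=3: emit STAR '*'
pos=5: enter COMMENT mode (saw '/*')
pos=5: ERROR — unterminated comment (reached EOF)

Answer: 5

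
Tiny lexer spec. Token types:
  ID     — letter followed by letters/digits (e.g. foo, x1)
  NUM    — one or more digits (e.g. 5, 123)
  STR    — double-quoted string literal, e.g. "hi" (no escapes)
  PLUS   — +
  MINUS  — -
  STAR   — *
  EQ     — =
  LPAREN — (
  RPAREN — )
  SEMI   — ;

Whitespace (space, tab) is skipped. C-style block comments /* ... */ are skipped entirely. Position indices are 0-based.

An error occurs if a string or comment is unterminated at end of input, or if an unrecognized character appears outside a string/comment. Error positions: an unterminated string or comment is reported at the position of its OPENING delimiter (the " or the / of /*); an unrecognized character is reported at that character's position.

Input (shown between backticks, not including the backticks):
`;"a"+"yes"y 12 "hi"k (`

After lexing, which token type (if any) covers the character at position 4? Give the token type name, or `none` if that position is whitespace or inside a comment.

Answer: PLUS

Derivation:
pos=0: emit SEMI ';'
pos=1: enter STRING mode
pos=1: emit STR "a" (now at pos=4)
pos=4: emit PLUS '+'
pos=5: enter STRING mode
pos=5: emit STR "yes" (now at pos=10)
pos=10: emit ID 'y' (now at pos=11)
pos=12: emit NUM '12' (now at pos=14)
pos=15: enter STRING mode
pos=15: emit STR "hi" (now at pos=19)
pos=19: emit ID 'k' (now at pos=20)
pos=21: emit LPAREN '('
DONE. 9 tokens: [SEMI, STR, PLUS, STR, ID, NUM, STR, ID, LPAREN]
Position 4: char is '+' -> PLUS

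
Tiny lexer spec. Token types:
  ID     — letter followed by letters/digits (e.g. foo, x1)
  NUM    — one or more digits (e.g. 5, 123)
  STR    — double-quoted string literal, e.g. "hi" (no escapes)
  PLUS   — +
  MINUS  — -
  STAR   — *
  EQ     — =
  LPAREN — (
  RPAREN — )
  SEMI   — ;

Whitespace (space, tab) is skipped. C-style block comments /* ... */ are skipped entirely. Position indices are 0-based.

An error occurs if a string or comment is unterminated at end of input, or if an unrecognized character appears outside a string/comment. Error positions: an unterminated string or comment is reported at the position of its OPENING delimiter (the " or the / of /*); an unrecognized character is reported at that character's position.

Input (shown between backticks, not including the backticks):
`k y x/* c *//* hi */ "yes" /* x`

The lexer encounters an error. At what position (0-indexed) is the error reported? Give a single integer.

pos=0: emit ID 'k' (now at pos=1)
pos=2: emit ID 'y' (now at pos=3)
pos=4: emit ID 'x' (now at pos=5)
pos=5: enter COMMENT mode (saw '/*')
exit COMMENT mode (now at pos=12)
pos=12: enter COMMENT mode (saw '/*')
exit COMMENT mode (now at pos=20)
pos=21: enter STRING mode
pos=21: emit STR "yes" (now at pos=26)
pos=27: enter COMMENT mode (saw '/*')
pos=27: ERROR — unterminated comment (reached EOF)

Answer: 27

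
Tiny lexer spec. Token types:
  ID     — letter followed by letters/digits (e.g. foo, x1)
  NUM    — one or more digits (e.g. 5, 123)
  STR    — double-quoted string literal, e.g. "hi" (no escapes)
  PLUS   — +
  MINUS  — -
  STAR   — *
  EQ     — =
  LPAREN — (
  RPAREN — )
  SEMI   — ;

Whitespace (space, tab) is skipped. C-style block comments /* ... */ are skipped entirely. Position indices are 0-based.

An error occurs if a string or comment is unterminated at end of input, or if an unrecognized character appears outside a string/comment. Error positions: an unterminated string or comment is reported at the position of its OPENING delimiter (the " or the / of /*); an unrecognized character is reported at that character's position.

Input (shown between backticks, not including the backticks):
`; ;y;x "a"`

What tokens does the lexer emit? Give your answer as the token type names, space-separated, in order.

pos=0: emit SEMI ';'
pos=2: emit SEMI ';'
pos=3: emit ID 'y' (now at pos=4)
pos=4: emit SEMI ';'
pos=5: emit ID 'x' (now at pos=6)
pos=7: enter STRING mode
pos=7: emit STR "a" (now at pos=10)
DONE. 6 tokens: [SEMI, SEMI, ID, SEMI, ID, STR]

Answer: SEMI SEMI ID SEMI ID STR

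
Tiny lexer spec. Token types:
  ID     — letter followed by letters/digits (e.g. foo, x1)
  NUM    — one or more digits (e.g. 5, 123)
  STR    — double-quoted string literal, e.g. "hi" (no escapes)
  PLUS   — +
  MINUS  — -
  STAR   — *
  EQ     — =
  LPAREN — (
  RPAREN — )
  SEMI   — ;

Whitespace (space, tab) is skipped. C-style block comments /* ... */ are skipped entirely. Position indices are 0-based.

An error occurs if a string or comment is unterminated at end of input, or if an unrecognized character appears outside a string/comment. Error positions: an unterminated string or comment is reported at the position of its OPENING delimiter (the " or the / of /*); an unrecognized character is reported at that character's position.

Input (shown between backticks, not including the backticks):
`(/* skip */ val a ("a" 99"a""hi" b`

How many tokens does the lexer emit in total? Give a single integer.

Answer: 9

Derivation:
pos=0: emit LPAREN '('
pos=1: enter COMMENT mode (saw '/*')
exit COMMENT mode (now at pos=11)
pos=12: emit ID 'val' (now at pos=15)
pos=16: emit ID 'a' (now at pos=17)
pos=18: emit LPAREN '('
pos=19: enter STRING mode
pos=19: emit STR "a" (now at pos=22)
pos=23: emit NUM '99' (now at pos=25)
pos=25: enter STRING mode
pos=25: emit STR "a" (now at pos=28)
pos=28: enter STRING mode
pos=28: emit STR "hi" (now at pos=32)
pos=33: emit ID 'b' (now at pos=34)
DONE. 9 tokens: [LPAREN, ID, ID, LPAREN, STR, NUM, STR, STR, ID]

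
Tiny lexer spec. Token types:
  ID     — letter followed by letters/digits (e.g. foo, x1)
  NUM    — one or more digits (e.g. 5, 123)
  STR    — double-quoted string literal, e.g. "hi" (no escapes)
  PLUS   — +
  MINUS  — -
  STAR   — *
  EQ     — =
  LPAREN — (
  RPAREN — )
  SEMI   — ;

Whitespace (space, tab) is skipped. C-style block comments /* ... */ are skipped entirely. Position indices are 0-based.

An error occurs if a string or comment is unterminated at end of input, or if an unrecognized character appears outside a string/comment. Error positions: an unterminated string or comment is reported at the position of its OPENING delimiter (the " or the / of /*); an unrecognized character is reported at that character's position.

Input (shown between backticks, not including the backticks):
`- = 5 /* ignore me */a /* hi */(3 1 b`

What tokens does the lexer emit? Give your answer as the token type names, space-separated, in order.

Answer: MINUS EQ NUM ID LPAREN NUM NUM ID

Derivation:
pos=0: emit MINUS '-'
pos=2: emit EQ '='
pos=4: emit NUM '5' (now at pos=5)
pos=6: enter COMMENT mode (saw '/*')
exit COMMENT mode (now at pos=21)
pos=21: emit ID 'a' (now at pos=22)
pos=23: enter COMMENT mode (saw '/*')
exit COMMENT mode (now at pos=31)
pos=31: emit LPAREN '('
pos=32: emit NUM '3' (now at pos=33)
pos=34: emit NUM '1' (now at pos=35)
pos=36: emit ID 'b' (now at pos=37)
DONE. 8 tokens: [MINUS, EQ, NUM, ID, LPAREN, NUM, NUM, ID]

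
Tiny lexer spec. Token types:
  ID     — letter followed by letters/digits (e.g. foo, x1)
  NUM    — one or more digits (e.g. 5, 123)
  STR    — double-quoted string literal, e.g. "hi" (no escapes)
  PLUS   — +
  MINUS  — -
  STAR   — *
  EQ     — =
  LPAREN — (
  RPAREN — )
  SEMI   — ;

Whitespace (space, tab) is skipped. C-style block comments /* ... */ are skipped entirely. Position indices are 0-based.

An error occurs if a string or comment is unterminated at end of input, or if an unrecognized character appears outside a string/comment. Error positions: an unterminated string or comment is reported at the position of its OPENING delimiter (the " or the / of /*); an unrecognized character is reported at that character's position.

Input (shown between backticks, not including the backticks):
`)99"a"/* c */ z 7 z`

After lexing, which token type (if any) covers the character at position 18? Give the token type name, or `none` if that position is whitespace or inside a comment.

pos=0: emit RPAREN ')'
pos=1: emit NUM '99' (now at pos=3)
pos=3: enter STRING mode
pos=3: emit STR "a" (now at pos=6)
pos=6: enter COMMENT mode (saw '/*')
exit COMMENT mode (now at pos=13)
pos=14: emit ID 'z' (now at pos=15)
pos=16: emit NUM '7' (now at pos=17)
pos=18: emit ID 'z' (now at pos=19)
DONE. 6 tokens: [RPAREN, NUM, STR, ID, NUM, ID]
Position 18: char is 'z' -> ID

Answer: ID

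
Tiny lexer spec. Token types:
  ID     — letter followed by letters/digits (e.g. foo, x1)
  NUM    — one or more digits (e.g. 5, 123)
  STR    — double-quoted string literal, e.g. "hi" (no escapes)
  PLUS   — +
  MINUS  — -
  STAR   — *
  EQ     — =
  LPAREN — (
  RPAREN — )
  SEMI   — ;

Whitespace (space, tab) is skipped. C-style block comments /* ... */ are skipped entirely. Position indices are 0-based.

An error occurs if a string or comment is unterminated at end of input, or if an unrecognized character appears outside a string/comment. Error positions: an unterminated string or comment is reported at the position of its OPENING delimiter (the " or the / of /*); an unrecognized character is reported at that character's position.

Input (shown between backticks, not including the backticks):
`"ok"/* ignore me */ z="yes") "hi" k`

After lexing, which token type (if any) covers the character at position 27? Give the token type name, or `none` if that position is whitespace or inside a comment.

Answer: RPAREN

Derivation:
pos=0: enter STRING mode
pos=0: emit STR "ok" (now at pos=4)
pos=4: enter COMMENT mode (saw '/*')
exit COMMENT mode (now at pos=19)
pos=20: emit ID 'z' (now at pos=21)
pos=21: emit EQ '='
pos=22: enter STRING mode
pos=22: emit STR "yes" (now at pos=27)
pos=27: emit RPAREN ')'
pos=29: enter STRING mode
pos=29: emit STR "hi" (now at pos=33)
pos=34: emit ID 'k' (now at pos=35)
DONE. 7 tokens: [STR, ID, EQ, STR, RPAREN, STR, ID]
Position 27: char is ')' -> RPAREN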